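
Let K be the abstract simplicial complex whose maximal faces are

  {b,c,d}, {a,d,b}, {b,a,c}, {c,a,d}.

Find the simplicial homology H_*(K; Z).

Take the total order a < b < c < d on the vertex set. Then K (dimension 2) consists of the simplices:

  0-simplices (4): a, b, c, d
  1-simplices (6): ab, ac, ad, bc, bd, cd
  2-simplices (4): abc, abd, acd, bcd

giving chain groups C_0 ≅ Z^4, C_1 ≅ Z^6, C_2 ≅ Z^4.

The boundary map ∂_1: C_1 → C_0 is given by ∂[p,q] = [q] − [p].
The 4×6 boundary matrix has rank 3 and Smith normal form diag(1,1,1).

Boundary ∂_2: C_2 → C_1 acts by ∂[p,q,r] = [q,r] − [p,r] + [p,q]. For instance
  ∂bcd = cd − bd + bc,
  ∂abc = bc − ac + ab.
This gives a 6×4 integer matrix of rank 3; reducing to Smith normal form yields diagonal entries (1,1,1).

Reading off H_k = ker ∂_k / im ∂_{k+1}:

  H_0: rank C_0 − rank ∂_1 = 4 − 3 = 1, and the invariant factors of ∂_1 are all 1, so H_0 = Z.
  H_1: rank ker ∂_1 − rank ∂_2 = (6 − 3) − 3 = 0, and the invariant factors of ∂_2 are all 1, so H_1 = 0.
  H_2: rank ker ∂_2 − rank ∂_3 = (4 − 3) − 0 = 1, and there is no ∂_3, so H_2 = Z.

H_0 ≅ Z,  H_1 = 0,  H_2 ≅ Z.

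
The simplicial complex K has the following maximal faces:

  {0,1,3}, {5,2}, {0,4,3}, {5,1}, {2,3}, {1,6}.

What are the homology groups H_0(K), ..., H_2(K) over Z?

We work with the vertex ordering 0 < 1 < 2 < 3 < 4 < 5 < 6. The simplices of K, each written with vertices in increasing order, are:

  0-simplices (7): [0], [1], [2], [3], [4], [5], [6]
  1-simplices (9): [0,1], [0,3], [0,4], [1,3], [1,5], [1,6], [2,3], [2,5], [3,4]
  2-simplices (2): [0,1,3], [0,3,4]

so the chain groups are C_0 ≅ Z^7, C_1 ≅ Z^9, C_2 ≅ Z^2.

The boundary map ∂_1: C_1 → C_0 is given by ∂[p,q] = [q] − [p]. For instance
  ∂[3,4] = [4] − [3].
The 7×9 boundary matrix has rank 6 and Smith normal form diag(1,1,1,1,1,1).

Boundary ∂_2: C_2 → C_1 maps a triangle to the signed sum of its edges. For instance
  ∂[0,1,3] = [1,3] − [0,3] + [0,1],
  ∂[0,3,4] = [3,4] − [0,4] + [0,3].
The resulting 9×2 matrix has rank 2, and its Smith normal form has invariant factors (1,1).

From H_k ≅ ker(∂_k) / im(∂_{k+1}) we obtain:

  H_0: rank C_0 − rank ∂_1 = 7 − 6 = 1, and the invariant factors of ∂_1 are all 1, so H_0 = Z.
  H_1: rank ker ∂_1 − rank ∂_2 = (9 − 6) − 2 = 1, and the invariant factors of ∂_2 are all 1, so H_1 = Z.
  H_2: rank ker ∂_2 − rank ∂_3 = (2 − 2) − 0 = 0, and there is no ∂_3, so H_2 = 0.

H_0 ≅ Z,  H_1 ≅ Z,  H_2 = 0.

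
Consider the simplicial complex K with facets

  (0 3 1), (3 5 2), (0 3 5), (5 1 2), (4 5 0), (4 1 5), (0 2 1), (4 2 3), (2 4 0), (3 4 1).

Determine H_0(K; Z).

H_0 ≅ Z.

Take the total order 0 < 1 < 2 < 3 < 4 < 5 on the vertex set. Then K (dimension 2) consists of the simplices:

  0-simplices (6): [0], [1], [2], [3], [4], [5]
  1-simplices (15): [0,1], [0,2], [0,3], [0,4], [0,5], [1,2], [1,3], [1,4], [1,5], [2,3], [2,4], [2,5], [3,4], [3,5], [4,5]
  2-simplices (10): [0,1,2], [0,1,3], [0,2,4], [0,3,5], [0,4,5], [1,2,5], [1,3,4], [1,4,5], [2,3,4], [2,3,5]

giving chain groups C_0 ≅ Z^6, C_1 ≅ Z^15, C_2 ≅ Z^10.

∂_1: C_1 → C_0 maps an edge to its endpoints' difference, ∂[p,q] = q − p.
This gives a 6×15 integer matrix of rank 5; reducing to Smith normal form yields diagonal entries (1,1,1,1,1).

The boundary map ∂_2: C_2 → C_1 maps a triangle to the signed sum of its edges. For instance
  ∂[1,4,5] = [4,5] − [1,5] + [1,4],
  ∂[0,4,5] = [4,5] − [0,5] + [0,4].
The resulting 15×10 matrix has rank 10, and its Smith normal form has invariant factors (1,1,1,1,1,1,1,1,1,2).

From H_k ≅ ker(∂_k) / im(∂_{k+1}) we obtain:

  H_0: rank C_0 − rank ∂_1 = 6 − 5 = 1, and the invariant factors of ∂_1 are all 1, so H_0 = Z.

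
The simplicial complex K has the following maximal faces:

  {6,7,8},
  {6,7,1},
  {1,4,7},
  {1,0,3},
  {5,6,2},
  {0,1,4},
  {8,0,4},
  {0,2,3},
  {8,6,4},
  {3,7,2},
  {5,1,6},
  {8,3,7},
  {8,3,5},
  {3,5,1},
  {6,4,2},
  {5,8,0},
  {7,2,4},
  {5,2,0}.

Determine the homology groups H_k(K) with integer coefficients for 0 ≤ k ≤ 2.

Take the total order 0 < 1 < 2 < 3 < 4 < 5 < 6 < 7 < 8 on the vertex set. Then K (dimension 2) consists of the simplices:

  0-simplices (9): [0], [1], [2], [3], [4], [5], [6], [7], [8]
  1-simplices (27): (27 of them)
  2-simplices (18): [0,1,3], [0,1,4], [0,2,3], [0,2,5], [0,4,8], [0,5,8], [1,3,5], [1,4,7], [1,5,6], [1,6,7], [2,3,7], [2,4,6], [2,4,7], [2,5,6], [3,5,8], [3,7,8], [4,6,8], [6,7,8]

giving chain groups C_0 ≅ Z^9, C_1 ≅ Z^27, C_2 ≅ Z^18.

The boundary map ∂_1: C_1 → C_0 sends each edge [p,q] (with p < q) to q − p. For instance
  ∂[5,6] = [6] − [5].
This gives a 9×27 integer matrix of rank 8; reducing to Smith normal form yields diagonal entries (1,1,1,1,1,1,1,1).

The boundary map ∂_2: C_2 → C_1 sends each 2-simplex [p,q,r] to [q,r] − [p,r] + [p,q]. For instance
  ∂[1,3,5] = [3,5] − [1,5] + [1,3],
  ∂[2,3,7] = [3,7] − [2,7] + [2,3].
The 27×18 boundary matrix has rank 18 and Smith normal form diag(1,1,1,1,1,1,1,1,1,1,1,1,1,1,1,1,1,2).

Reading off H_k = ker ∂_k / im ∂_{k+1}:

  H_0: rank C_0 − rank ∂_1 = 9 − 8 = 1, and the invariant factors of ∂_1 are all 1, so H_0 ≅ Z.
  H_1: rank ker ∂_1 − rank ∂_2 = (27 − 8) − 18 = 1, and ∂_2 has invariant factor 2 > 1, so H_1 ≅ Z ⊕ Z/2.
  H_2: rank ker ∂_2 − rank ∂_3 = (18 − 18) − 0 = 0, and there is no ∂_3, so H_2 ≅ 0.

H_0 ≅ Z,  H_1 ≅ Z ⊕ Z/2,  H_2 = 0.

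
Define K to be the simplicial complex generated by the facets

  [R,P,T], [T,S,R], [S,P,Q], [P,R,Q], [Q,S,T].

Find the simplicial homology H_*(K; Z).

We work with the vertex ordering P < Q < R < S < T. The simplices of K, each written with vertices in increasing order, are:

  0-simplices (5): P, Q, R, S, T
  1-simplices (10): PQ, PR, PS, PT, QR, QS, QT, RS, RT, ST
  2-simplices (5): PQR, PQS, PRT, QST, RST

giving chain groups C_0 ≅ Z^5, C_1 ≅ Z^10, C_2 ≅ Z^5.

Boundary ∂_1: C_1 → C_0 sends each edge [p,q] (with p < q) to q − p. For instance
  ∂PT = T − P.
The resulting 5×10 matrix has rank 4, and its Smith normal form has invariant factors (1,1,1,1).

Boundary ∂_2: C_2 → C_1 sends each 2-simplex [p,q,r] to [q,r] − [p,r] + [p,q]. For instance
  ∂PRT = RT − PT + PR,
  ∂PQR = QR − PR + PQ.
The 10×5 boundary matrix has rank 5 and Smith normal form diag(1,1,1,1,1).

Now H_k = ker ∂_k / im ∂_{k+1}, so:

  H_0: rank C_0 − rank ∂_1 = 5 − 4 = 1, and the invariant factors of ∂_1 are all 1, so H_0 = Z.
  H_1: rank ker ∂_1 − rank ∂_2 = (10 − 4) − 5 = 1, and the invariant factors of ∂_2 are all 1, so H_1 = Z.
  H_2: rank ker ∂_2 − rank ∂_3 = (5 − 5) − 0 = 0, and there is no ∂_3, so H_2 = 0.

(K is a triangulation of the Möbius band.)

H_0 ≅ Z,  H_1 ≅ Z,  H_2 = 0.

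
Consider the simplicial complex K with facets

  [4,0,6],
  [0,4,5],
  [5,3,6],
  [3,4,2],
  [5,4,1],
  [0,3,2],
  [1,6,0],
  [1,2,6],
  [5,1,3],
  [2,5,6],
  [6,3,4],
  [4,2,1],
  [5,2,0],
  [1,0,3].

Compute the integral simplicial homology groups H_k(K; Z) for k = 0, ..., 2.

Fix the vertex order 0 < 1 < 2 < 3 < 4 < 5 < 6 and write every simplex with vertices in increasing order. Then dim K = 2 and the simplices of K are:

  0-simplices (7): [0], [1], [2], [3], [4], [5], [6]
  1-simplices (21): [0,1], [0,2], [0,3], [0,4], [0,5], [0,6], [1,2], [1,3], [1,4], [1,5], [1,6], [2,3], [2,4], [2,5], [2,6], [3,4], [3,5], [3,6], [4,5], [4,6], [5,6]
  2-simplices (14): [0,1,3], [0,1,6], [0,2,3], [0,2,5], [0,4,5], [0,4,6], [1,2,4], [1,2,6], [1,3,5], [1,4,5], [2,3,4], [2,5,6], [3,4,6], [3,5,6]

so the chain groups are C_0 ≅ Z^7, C_1 ≅ Z^21, C_2 ≅ Z^14.

Boundary ∂_1: C_1 → C_0 maps an edge to its endpoints' difference, ∂[p,q] = q − p.
This gives a 7×21 integer matrix of rank 6; reducing to Smith normal form yields diagonal entries (1,1,1,1,1,1).

The boundary map ∂_2: C_2 → C_1 sends each 2-simplex [p,q,r] to [q,r] − [p,r] + [p,q]. For instance
  ∂[3,4,6] = [4,6] − [3,6] + [3,4],
  ∂[0,4,6] = [4,6] − [0,6] + [0,4].
The resulting 21×14 matrix has rank 13, and its Smith normal form has invariant factors (1,1,1,1,1,1,1,1,1,1,1,1,1).

Now H_k = ker ∂_k / im ∂_{k+1}, so:

  H_0: rank C_0 − rank ∂_1 = 7 − 6 = 1, and the invariant factors of ∂_1 are all 1, so H_0 = Z.
  H_1: rank ker ∂_1 − rank ∂_2 = (21 − 6) − 13 = 2, and the invariant factors of ∂_2 are all 1, so H_1 = Z^2.
  H_2: rank ker ∂_2 − rank ∂_3 = (14 − 13) − 0 = 1, and there is no ∂_3, so H_2 = Z.

H_0 ≅ Z,  H_1 ≅ Z^2,  H_2 ≅ Z.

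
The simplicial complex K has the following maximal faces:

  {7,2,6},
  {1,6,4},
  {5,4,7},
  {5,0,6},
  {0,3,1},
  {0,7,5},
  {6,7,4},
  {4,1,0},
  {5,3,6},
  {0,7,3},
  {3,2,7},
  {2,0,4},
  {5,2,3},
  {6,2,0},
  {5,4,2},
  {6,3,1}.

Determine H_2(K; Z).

H_2 = Z.

K has 8 vertices, 24 edges, 16 triangles.
rank ∂_2 = 15, rank ∂_3 = 0 ⇒ b_2 = 16 − 15 − 0 = 1. So H_2 ≅ Z.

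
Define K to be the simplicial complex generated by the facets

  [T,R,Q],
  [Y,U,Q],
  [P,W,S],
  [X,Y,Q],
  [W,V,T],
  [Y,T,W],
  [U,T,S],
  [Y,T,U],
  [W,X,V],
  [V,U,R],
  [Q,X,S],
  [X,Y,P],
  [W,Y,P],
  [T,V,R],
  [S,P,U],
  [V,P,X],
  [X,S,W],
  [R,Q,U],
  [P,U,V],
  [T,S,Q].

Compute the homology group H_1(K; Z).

H_1 = Z ⊕ Z/2.

Take the total order P < Q < R < S < T < U < V < W < X < Y on the vertex set. Then K (dimension 2) consists of the simplices:

  0-simplices (10): P, Q, R, S, T, U, V, W, X, Y
  1-simplices (30): PS, PU, PV, PW, PX, PY, QR, QS, QT, QU, QX, QY, RT, RU, RV, ST, SU, SW, SX, TU, TV, TW, TY, UV, UY, VW, VX, WX, WY, XY
  2-simplices (20): PSU, PSW, PUV, PVX, PWY, PXY, QRT, QRU, QST, QSX, QUY, QXY, RTV, RUV, STU, SWX, TUY, TVW, TWY, VWX

giving chain groups C_0 ≅ Z^10, C_1 ≅ Z^30, C_2 ≅ Z^20.

∂_1: C_1 → C_0 is given by ∂[p,q] = [q] − [p]. For instance
  ∂QS = S − Q.
The 10×30 boundary matrix has rank 9 and Smith normal form diag(1,1,1,1,1,1,1,1,1).

The boundary map ∂_2: C_2 → C_1 acts by ∂[p,q,r] = [q,r] − [p,r] + [p,q]. For instance
  ∂QST = ST − QT + QS,
  ∂PSW = SW − PW + PS.
As a 30×20 matrix over Z this has rank 20, with invariant factors (1,1,1,1,1,1,1,1,1,1,1,1,1,1,1,1,1,1,1,2).

Reading off H_k = ker ∂_k / im ∂_{k+1}:

  H_1: rank ker ∂_1 − rank ∂_2 = (30 − 9) − 20 = 1, and ∂_2 has invariant factor 2 > 1, so H_1 ≅ Z ⊕ Z/2.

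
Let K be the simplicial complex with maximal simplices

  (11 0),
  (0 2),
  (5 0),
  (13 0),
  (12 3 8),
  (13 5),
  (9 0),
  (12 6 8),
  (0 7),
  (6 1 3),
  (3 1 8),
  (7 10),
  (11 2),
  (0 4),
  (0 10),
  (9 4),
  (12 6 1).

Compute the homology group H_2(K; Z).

H_2 ≅ 0.

Fix the vertex order 0 < 1 < 2 < 3 < 4 < 5 < 6 < 7 < 8 < 9 < 10 < 11 < 12 < 13 and write every simplex with vertices in increasing order. Then dim K = 2 and the simplices of K are:

  0-simplices (14): [0], [1], [2], [3], [4], [5], [6], [7], [8], [9], [10], [11], [12], [13]
  1-simplices (22): (22 of them)
  2-simplices (5): [1,3,6], [1,3,8], [1,6,12], [3,8,12], [6,8,12]

so the chain groups are C_0 ≅ Z^14, C_1 ≅ Z^22, C_2 ≅ Z^5.

∂_1: C_1 → C_0 is given by ∂[p,q] = [q] − [p]. For instance
  ∂[0,13] = [13] − [0].
The resulting 14×22 matrix has rank 12, and its Smith normal form has invariant factors (1,1,1,1,1,1,1,1,1,1,1,1).

The boundary map ∂_2: C_2 → C_1 maps a triangle to the signed sum of its edges. For instance
  ∂[1,3,6] = [3,6] − [1,6] + [1,3],
  ∂[6,8,12] = [8,12] − [6,12] + [6,8].
The resulting 22×5 matrix has rank 5, and its Smith normal form has invariant factors (1,1,1,1,1).

Computing H_k = (kernel of ∂_k) / (image of ∂_{k+1}):

  H_2: rank ker ∂_2 − rank ∂_3 = (5 − 5) − 0 = 0, and there is no ∂_3, so H_2 ≅ 0.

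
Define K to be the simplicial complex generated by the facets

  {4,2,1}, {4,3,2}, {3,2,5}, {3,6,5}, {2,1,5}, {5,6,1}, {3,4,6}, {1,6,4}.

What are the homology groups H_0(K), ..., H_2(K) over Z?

We work with the vertex ordering 1 < 2 < 3 < 4 < 5 < 6. The simplices of K, each written with vertices in increasing order, are:

  0-simplices (6): [1], [2], [3], [4], [5], [6]
  1-simplices (12): [1,2], [1,4], [1,5], [1,6], [2,3], [2,4], [2,5], [3,4], [3,5], [3,6], [4,6], [5,6]
  2-simplices (8): [1,2,4], [1,2,5], [1,4,6], [1,5,6], [2,3,4], [2,3,5], [3,4,6], [3,5,6]

giving chain groups C_0 ≅ Z^6, C_1 ≅ Z^12, C_2 ≅ Z^8.

The boundary map ∂_1: C_1 → C_0 is given by ∂[p,q] = [q] − [p].
The resulting 6×12 matrix has rank 5, and its Smith normal form has invariant factors (1,1,1,1,1).

The boundary map ∂_2: C_2 → C_1 sends each 2-simplex [p,q,r] to [q,r] − [p,r] + [p,q]. For instance
  ∂[1,4,6] = [4,6] − [1,6] + [1,4],
  ∂[1,5,6] = [5,6] − [1,6] + [1,5].
The 12×8 boundary matrix has rank 7 and Smith normal form diag(1,1,1,1,1,1,1).

Now H_k = ker ∂_k / im ∂_{k+1}, so:

  H_0: rank C_0 − rank ∂_1 = 6 − 5 = 1, and the invariant factors of ∂_1 are all 1, so H_0 = Z.
  H_1: rank ker ∂_1 − rank ∂_2 = (12 − 5) − 7 = 0, and the invariant factors of ∂_2 are all 1, so H_1 = 0.
  H_2: rank ker ∂_2 − rank ∂_3 = (8 − 7) − 0 = 1, and there is no ∂_3, so H_2 = Z.

As a check, the Euler characteristic is 6 − 12 + 8 = 2, which agrees with 1 − 0 + 1 = 2.

H_0 ≅ Z,  H_1 = 0,  H_2 ≅ Z.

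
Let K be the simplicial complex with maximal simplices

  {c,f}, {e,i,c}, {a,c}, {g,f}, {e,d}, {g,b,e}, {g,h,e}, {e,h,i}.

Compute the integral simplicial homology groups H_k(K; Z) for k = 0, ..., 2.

H_0 ≅ Z,  H_1 ≅ Z,  H_2 = 0.

Order the vertices as a < b < c < d < e < f < g < h < i. Listing each simplex with vertices in this order, K has dimension 2 with simplices:

  0-simplices (9): a, b, c, d, e, f, g, h, i
  1-simplices (13): ac, be, bg, ce, cf, ci, de, eg, eh, ei, fg, gh, hi
  2-simplices (4): beg, cei, egh, ehi

giving chain groups C_0 ≅ Z^9, C_1 ≅ Z^13, C_2 ≅ Z^4.

Boundary ∂_1: C_1 → C_0 is given by ∂[p,q] = [q] − [p].
The 9×13 boundary matrix has rank 8 and Smith normal form diag(1,1,1,1,1,1,1,1).

The boundary map ∂_2: C_2 → C_1 acts by ∂[p,q,r] = [q,r] − [p,r] + [p,q]. For instance
  ∂cei = ei − ci + ce,
  ∂ehi = hi − ei + eh.
This gives a 13×4 integer matrix of rank 4; reducing to Smith normal form yields diagonal entries (1,1,1,1).

Now H_k = ker ∂_k / im ∂_{k+1}, so:

  H_0: rank C_0 − rank ∂_1 = 9 − 8 = 1, and the invariant factors of ∂_1 are all 1, so H_0 = Z.
  H_1: rank ker ∂_1 − rank ∂_2 = (13 − 8) − 4 = 1, and the invariant factors of ∂_2 are all 1, so H_1 = Z.
  H_2: rank ker ∂_2 − rank ∂_3 = (4 − 4) − 0 = 0, and there is no ∂_3, so H_2 = 0.

As a check, the Euler characteristic is 9 − 13 + 4 = 0, which agrees with 1 − 1 + 0 = 0.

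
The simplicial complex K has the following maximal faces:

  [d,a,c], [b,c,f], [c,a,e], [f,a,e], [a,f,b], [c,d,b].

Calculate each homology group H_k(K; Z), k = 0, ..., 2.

H_0 ≅ Z,  H_1 ≅ Z,  H_2 = 0.

Take the total order a < b < c < d < e < f on the vertex set. Then K (dimension 2) consists of the simplices:

  0-simplices (6): a, b, c, d, e, f
  1-simplices (12): ab, ac, ad, ae, af, bc, bd, bf, cd, ce, cf, ef
  2-simplices (6): abf, acd, ace, aef, bcd, bcf

Hence C_0 ≅ Z^6, C_1 ≅ Z^12, C_2 ≅ Z^6.

∂_1: C_1 → C_0 maps an edge to its endpoints' difference, ∂[p,q] = q − p. For instance
  ∂ac = c − a.
The resulting 6×12 matrix has rank 5, and its Smith normal form has invariant factors (1,1,1,1,1).

Boundary ∂_2: C_2 → C_1 sends each 2-simplex [p,q,r] to [q,r] − [p,r] + [p,q]. For instance
  ∂ace = ce − ae + ac,
  ∂acd = cd − ad + ac.
The 12×6 boundary matrix has rank 6 and Smith normal form diag(1,1,1,1,1,1).

Now H_k = ker ∂_k / im ∂_{k+1}, so:

  H_0: rank C_0 − rank ∂_1 = 6 − 5 = 1, and the invariant factors of ∂_1 are all 1, so H_0 = Z.
  H_1: rank ker ∂_1 − rank ∂_2 = (12 − 5) − 6 = 1, and the invariant factors of ∂_2 are all 1, so H_1 = Z.
  H_2: rank ker ∂_2 − rank ∂_3 = (6 − 6) − 0 = 0, and there is no ∂_3, so H_2 = 0.

As a check, the Euler characteristic is 6 − 12 + 6 = 0, which agrees with 1 − 1 + 0 = 0.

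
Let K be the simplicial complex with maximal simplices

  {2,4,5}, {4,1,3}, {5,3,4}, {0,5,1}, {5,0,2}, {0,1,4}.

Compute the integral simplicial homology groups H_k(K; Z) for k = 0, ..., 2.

H_0 = Z,  H_1 = Z,  H_2 = 0.

Fix the vertex order 0 < 1 < 2 < 3 < 4 < 5 and write every simplex with vertices in increasing order. Then dim K = 2 and the simplices of K are:

  0-simplices (6): [0], [1], [2], [3], [4], [5]
  1-simplices (12): [0,1], [0,2], [0,4], [0,5], [1,3], [1,4], [1,5], [2,4], [2,5], [3,4], [3,5], [4,5]
  2-simplices (6): [0,1,4], [0,1,5], [0,2,5], [1,3,4], [2,4,5], [3,4,5]

so the chain groups are C_0 ≅ Z^6, C_1 ≅ Z^12, C_2 ≅ Z^6.

The boundary map ∂_1: C_1 → C_0 sends each edge [p,q] (with p < q) to q − p.
As a 6×12 matrix over Z this has rank 5, with invariant factors (1,1,1,1,1).

Boundary ∂_2: C_2 → C_1 maps a triangle to the signed sum of its edges. For instance
  ∂[0,2,5] = [2,5] − [0,5] + [0,2],
  ∂[2,4,5] = [4,5] − [2,5] + [2,4].
The 12×6 boundary matrix has rank 6 and Smith normal form diag(1,1,1,1,1,1).

From H_k ≅ ker(∂_k) / im(∂_{k+1}) we obtain:

  H_0: rank C_0 − rank ∂_1 = 6 − 5 = 1, and the invariant factors of ∂_1 are all 1, so H_0 = Z.
  H_1: rank ker ∂_1 − rank ∂_2 = (12 − 5) − 6 = 1, and the invariant factors of ∂_2 are all 1, so H_1 = Z.
  H_2: rank ker ∂_2 − rank ∂_3 = (6 − 6) − 0 = 0, and there is no ∂_3, so H_2 = 0.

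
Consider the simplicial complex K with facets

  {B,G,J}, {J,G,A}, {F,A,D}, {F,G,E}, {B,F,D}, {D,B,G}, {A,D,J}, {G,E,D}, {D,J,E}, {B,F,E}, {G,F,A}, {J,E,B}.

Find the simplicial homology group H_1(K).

Order the vertices as A < B < D < E < F < G < J. Listing each simplex with vertices in this order, K has dimension 2 with simplices:

  0-simplices (7): A, B, D, E, F, G, J
  1-simplices (18): AD, AF, AG, AJ, BD, BE, BF, BG, BJ, DE, DF, DG, DJ, EF, EG, EJ, FG, GJ
  2-simplices (12): ADF, ADJ, AFG, AGJ, BDF, BDG, BEF, BEJ, BGJ, DEG, DEJ, EFG

Hence C_0 ≅ Z^7, C_1 ≅ Z^18, C_2 ≅ Z^12.

The boundary map ∂_1: C_1 → C_0 is given by ∂[p,q] = [q] − [p]. For instance
  ∂BG = G − B.
The 7×18 boundary matrix has rank 6 and Smith normal form diag(1,1,1,1,1,1).

∂_2: C_2 → C_1 acts by ∂[p,q,r] = [q,r] − [p,r] + [p,q]. For instance
  ∂BEJ = EJ − BJ + BE,
  ∂BEF = EF − BF + BE.
The 18×12 boundary matrix has rank 12 and Smith normal form diag(1,1,1,1,1,1,1,1,1,1,1,2).

From H_k ≅ ker(∂_k) / im(∂_{k+1}) we obtain:

  H_1: rank ker ∂_1 − rank ∂_2 = (18 − 6) − 12 = 0, and ∂_2 has invariant factor 2 > 1, so H_1 ≅ Z/2Z.

H_1 = Z/2Z.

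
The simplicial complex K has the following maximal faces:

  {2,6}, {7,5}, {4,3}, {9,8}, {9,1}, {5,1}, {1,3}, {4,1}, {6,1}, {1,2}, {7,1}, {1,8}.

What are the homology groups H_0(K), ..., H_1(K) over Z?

H_0 ≅ Z,  H_1 ≅ Z^4.

Take the total order 1 < 2 < 3 < 4 < 5 < 6 < 7 < 8 < 9 on the vertex set. Then K (dimension 1) consists of the simplices:

  0-simplices (9): [1], [2], [3], [4], [5], [6], [7], [8], [9]
  1-simplices (12): [1,2], [1,3], [1,4], [1,5], [1,6], [1,7], [1,8], [1,9], [2,6], [3,4], [5,7], [8,9]

so the chain groups are C_0 ≅ Z^9, C_1 ≅ Z^12.

Boundary ∂_1: C_1 → C_0 maps an edge to its endpoints' difference, ∂[p,q] = q − p.
This gives a 9×12 integer matrix of rank 8; reducing to Smith normal form yields diagonal entries (1,1,1,1,1,1,1,1).

Computing H_k = (kernel of ∂_k) / (image of ∂_{k+1}):

  H_0: rank C_0 − rank ∂_1 = 9 − 8 = 1, and the invariant factors of ∂_1 are all 1, so H_0 ≅ Z.
  H_1: rank ker ∂_1 − rank ∂_2 = (12 − 8) − 0 = 4, and there is no ∂_2, so H_1 ≅ Z^4.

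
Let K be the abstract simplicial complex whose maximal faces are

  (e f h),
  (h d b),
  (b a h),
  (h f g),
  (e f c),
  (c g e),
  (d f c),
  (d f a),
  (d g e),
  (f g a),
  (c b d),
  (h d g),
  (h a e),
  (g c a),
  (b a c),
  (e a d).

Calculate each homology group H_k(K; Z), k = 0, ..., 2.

H_0 ≅ Z,  H_1 ≅ Z^2,  H_2 ≅ Z.

We work with the vertex ordering a < b < c < d < e < f < g < h. The simplices of K, each written with vertices in increasing order, are:

  0-simplices (8): a, b, c, d, e, f, g, h
  1-simplices (24): ab, ac, ad, ae, af, ag, ah, bc, bd, bh, cd, ce, cf, cg, de, df, dg, dh, ef, eg, eh, fg, fh, gh
  2-simplices (16): abc, abh, acg, ade, adf, aeh, afg, bcd, bdh, cdf, cef, ceg, deg, dgh, efh, fgh

giving chain groups C_0 ≅ Z^8, C_1 ≅ Z^24, C_2 ≅ Z^16.

Boundary ∂_1: C_1 → C_0 sends each edge [p,q] (with p < q) to q − p.
This gives a 8×24 integer matrix of rank 7; reducing to Smith normal form yields diagonal entries (1,1,1,1,1,1,1).

The boundary map ∂_2: C_2 → C_1 maps a triangle to the signed sum of its edges. For instance
  ∂abc = bc − ac + ab,
  ∂bcd = cd − bd + bc.
This gives a 24×16 integer matrix of rank 15; reducing to Smith normal form yields diagonal entries (1,1,1,1,1,1,1,1,1,1,1,1,1,1,1).

From H_k ≅ ker(∂_k) / im(∂_{k+1}) we obtain:

  H_0: rank C_0 − rank ∂_1 = 8 − 7 = 1, and the invariant factors of ∂_1 are all 1, so H_0 ≅ Z.
  H_1: rank ker ∂_1 − rank ∂_2 = (24 − 7) − 15 = 2, and the invariant factors of ∂_2 are all 1, so H_1 ≅ Z^2.
  H_2: rank ker ∂_2 − rank ∂_3 = (16 − 15) − 0 = 1, and there is no ∂_3, so H_2 ≅ Z.

(K is a triangulation of the torus T^2.)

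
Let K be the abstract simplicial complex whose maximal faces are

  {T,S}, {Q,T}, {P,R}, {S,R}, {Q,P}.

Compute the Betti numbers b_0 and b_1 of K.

b_0 = 1, b_1 = 1.

Take the total order P < Q < R < S < T on the vertex set. Then K (dimension 1) consists of the simplices:

  0-simplices (5): P, Q, R, S, T
  1-simplices (5): PQ, PR, QT, RS, ST

so the chain groups are C_0 ≅ Z^5, C_1 ≅ Z^5.

The boundary map ∂_1: C_1 → C_0 is given by ∂[p,q] = [q] − [p]. For instance
  ∂RS = S − R.
This gives a 5×5 integer matrix of rank 4; reducing to Smith normal form yields diagonal entries (1,1,1,1).

Computing H_k = (kernel of ∂_k) / (image of ∂_{k+1}):

  H_0: rank C_0 − rank ∂_1 = 5 − 4 = 1, and the invariant factors of ∂_1 are all 1, so H_0 ≅ Z.
  H_1: rank ker ∂_1 − rank ∂_2 = (5 − 4) − 0 = 1, and there is no ∂_2, so H_1 ≅ Z.

(K is a triangulation of the circle S^1.)

Hence the Betti numbers are b_0 = 1, b_1 = 1.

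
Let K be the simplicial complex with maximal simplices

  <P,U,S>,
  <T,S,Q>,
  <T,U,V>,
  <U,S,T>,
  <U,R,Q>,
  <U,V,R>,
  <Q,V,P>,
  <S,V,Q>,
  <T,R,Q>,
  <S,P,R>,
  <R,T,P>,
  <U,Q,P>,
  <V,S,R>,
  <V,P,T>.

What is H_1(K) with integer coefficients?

Fix the vertex order P < Q < R < S < T < U < V and write every simplex with vertices in increasing order. Then dim K = 2 and the simplices of K are:

  0-simplices (7): P, Q, R, S, T, U, V
  1-simplices (21): PQ, PR, PS, PT, PU, PV, QR, QS, QT, QU, QV, RS, RT, RU, RV, ST, SU, SV, TU, TV, UV
  2-simplices (14): PQU, PQV, PRS, PRT, PSU, PTV, QRT, QRU, QST, QSV, RSV, RUV, STU, TUV

giving chain groups C_0 ≅ Z^7, C_1 ≅ Z^21, C_2 ≅ Z^14.

∂_1: C_1 → C_0 maps an edge to its endpoints' difference, ∂[p,q] = q − p. For instance
  ∂QS = S − Q.
The resulting 7×21 matrix has rank 6, and its Smith normal form has invariant factors (1,1,1,1,1,1).

∂_2: C_2 → C_1 maps a triangle to the signed sum of its edges. For instance
  ∂PQU = QU − PU + PQ,
  ∂PQV = QV − PV + PQ.
As a 21×14 matrix over Z this has rank 13, with invariant factors (1,1,1,1,1,1,1,1,1,1,1,1,1).

From H_k ≅ ker(∂_k) / im(∂_{k+1}) we obtain:

  H_1: rank ker ∂_1 − rank ∂_2 = (21 − 6) − 13 = 2, and the invariant factors of ∂_2 are all 1, so H_1 ≅ Z^2.

H_1 = Z^2.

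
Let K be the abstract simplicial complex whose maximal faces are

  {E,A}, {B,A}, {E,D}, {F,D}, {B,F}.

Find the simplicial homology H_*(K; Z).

We work with the vertex ordering A < B < D < E < F. The simplices of K, each written with vertices in increasing order, are:

  0-simplices (5): A, B, D, E, F
  1-simplices (5): AB, AE, BF, DE, DF

so the chain groups are C_0 ≅ Z^5, C_1 ≅ Z^5.

The boundary map ∂_1: C_1 → C_0 sends each edge [p,q] (with p < q) to q − p.
The 5×5 boundary matrix has rank 4 and Smith normal form diag(1,1,1,1).

Now H_k = ker ∂_k / im ∂_{k+1}, so:

  H_0: rank C_0 − rank ∂_1 = 5 − 4 = 1, and the invariant factors of ∂_1 are all 1, so H_0 = Z.
  H_1: rank ker ∂_1 − rank ∂_2 = (5 − 4) − 0 = 1, and there is no ∂_2, so H_1 = Z.

H_0 ≅ Z,  H_1 ≅ Z.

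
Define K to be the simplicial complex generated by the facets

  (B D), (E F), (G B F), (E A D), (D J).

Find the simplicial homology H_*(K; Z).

Fix the vertex order A < B < D < E < F < G < J and write every simplex with vertices in increasing order. Then dim K = 2 and the simplices of K are:

  0-simplices (7): A, B, D, E, F, G, J
  1-simplices (9): AD, AE, BD, BF, BG, DE, DJ, EF, FG
  2-simplices (2): ADE, BFG

giving chain groups C_0 ≅ Z^7, C_1 ≅ Z^9, C_2 ≅ Z^2.

Boundary ∂_1: C_1 → C_0 is given by ∂[p,q] = [q] − [p]. For instance
  ∂BG = G − B.
The 7×9 boundary matrix has rank 6 and Smith normal form diag(1,1,1,1,1,1).

∂_2: C_2 → C_1 acts by ∂[p,q,r] = [q,r] − [p,r] + [p,q]. For instance
  ∂BFG = FG − BG + BF,
  ∂ADE = DE − AE + AD.
The resulting 9×2 matrix has rank 2, and its Smith normal form has invariant factors (1,1).

Computing H_k = (kernel of ∂_k) / (image of ∂_{k+1}):

  H_0: rank C_0 − rank ∂_1 = 7 − 6 = 1, and the invariant factors of ∂_1 are all 1, so H_0 = Z.
  H_1: rank ker ∂_1 − rank ∂_2 = (9 − 6) − 2 = 1, and the invariant factors of ∂_2 are all 1, so H_1 = Z.
  H_2: rank ker ∂_2 − rank ∂_3 = (2 − 2) − 0 = 0, and there is no ∂_3, so H_2 = 0.

H_0 ≅ Z,  H_1 ≅ Z,  H_2 = 0.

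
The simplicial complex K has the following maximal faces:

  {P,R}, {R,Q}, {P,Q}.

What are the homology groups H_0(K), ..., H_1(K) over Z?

Fix the vertex order P < Q < R and write every simplex with vertices in increasing order. Then dim K = 1 and the simplices of K are:

  0-simplices (3): P, Q, R
  1-simplices (3): PQ, PR, QR

Hence C_0 ≅ Z^3, C_1 ≅ Z^3.

∂_1: C_1 → C_0 maps an edge to its endpoints' difference, ∂[p,q] = q − p. For instance
  ∂QR = R − Q.
The 3×3 boundary matrix has rank 2 and Smith normal form diag(1,1).

Now H_k = ker ∂_k / im ∂_{k+1}, so:

  H_0: rank C_0 − rank ∂_1 = 3 − 2 = 1, and the invariant factors of ∂_1 are all 1, so H_0 ≅ Z.
  H_1: rank ker ∂_1 − rank ∂_2 = (3 − 2) − 0 = 1, and there is no ∂_2, so H_1 ≅ Z.

As a check, the Euler characteristic is 3 − 3 = 0, which agrees with 1 − 1 = 0.
(K is a triangulation of the circle S^1.)

H_0 = Z,  H_1 = Z.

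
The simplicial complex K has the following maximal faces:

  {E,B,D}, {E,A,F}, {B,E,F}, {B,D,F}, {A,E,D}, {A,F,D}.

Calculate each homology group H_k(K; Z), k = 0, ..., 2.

We work with the vertex ordering A < B < D < E < F. The simplices of K, each written with vertices in increasing order, are:

  0-simplices (5): A, B, D, E, F
  1-simplices (9): AD, AE, AF, BD, BE, BF, DE, DF, EF
  2-simplices (6): ADE, ADF, AEF, BDE, BDF, BEF

so the chain groups are C_0 ≅ Z^5, C_1 ≅ Z^9, C_2 ≅ Z^6.

∂_1: C_1 → C_0 is given by ∂[p,q] = [q] − [p].
The 5×9 boundary matrix has rank 4 and Smith normal form diag(1,1,1,1).

The boundary map ∂_2: C_2 → C_1 acts by ∂[p,q,r] = [q,r] − [p,r] + [p,q]. For instance
  ∂BEF = EF − BF + BE,
  ∂BDE = DE − BE + BD.
The 9×6 boundary matrix has rank 5 and Smith normal form diag(1,1,1,1,1).

Now H_k = ker ∂_k / im ∂_{k+1}, so:

  H_0: rank C_0 − rank ∂_1 = 5 − 4 = 1, and the invariant factors of ∂_1 are all 1, so H_0 ≅ Z.
  H_1: rank ker ∂_1 − rank ∂_2 = (9 − 4) − 5 = 0, and the invariant factors of ∂_2 are all 1, so H_1 ≅ 0.
  H_2: rank ker ∂_2 − rank ∂_3 = (6 − 5) − 0 = 1, and there is no ∂_3, so H_2 ≅ Z.

As a check, the Euler characteristic is 5 − 9 + 6 = 2, which agrees with 1 − 0 + 1 = 2.

H_0 ≅ Z,  H_1 = 0,  H_2 ≅ Z.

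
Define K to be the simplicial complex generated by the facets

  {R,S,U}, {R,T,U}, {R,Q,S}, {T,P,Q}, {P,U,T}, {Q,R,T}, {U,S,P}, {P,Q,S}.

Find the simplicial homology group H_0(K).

H_0 = Z.

K has 6 vertices, 12 edges, 8 triangles.
rank ∂_0 = 0, rank ∂_1 = 5 ⇒ b_0 = 6 − 0 − 5 = 1; all invariant factors of ∂_1 are 1 so no torsion. So H_0 ≅ Z.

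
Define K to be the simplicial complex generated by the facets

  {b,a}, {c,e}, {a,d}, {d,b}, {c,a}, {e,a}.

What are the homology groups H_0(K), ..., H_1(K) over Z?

Take the total order a < b < c < d < e on the vertex set. Then K (dimension 1) consists of the simplices:

  0-simplices (5): a, b, c, d, e
  1-simplices (6): ab, ac, ad, ae, bd, ce

so the chain groups are C_0 ≅ Z^5, C_1 ≅ Z^6.

Boundary ∂_1: C_1 → C_0 is given by ∂[p,q] = [q] − [p]. For instance
  ∂ae = e − a.
This gives a 5×6 integer matrix of rank 4; reducing to Smith normal form yields diagonal entries (1,1,1,1).

Computing H_k = (kernel of ∂_k) / (image of ∂_{k+1}):

  H_0: rank C_0 − rank ∂_1 = 5 − 4 = 1, and the invariant factors of ∂_1 are all 1, so H_0 ≅ Z.
  H_1: rank ker ∂_1 − rank ∂_2 = (6 − 4) − 0 = 2, and there is no ∂_2, so H_1 ≅ Z^2.

H_0 = Z,  H_1 = Z^2.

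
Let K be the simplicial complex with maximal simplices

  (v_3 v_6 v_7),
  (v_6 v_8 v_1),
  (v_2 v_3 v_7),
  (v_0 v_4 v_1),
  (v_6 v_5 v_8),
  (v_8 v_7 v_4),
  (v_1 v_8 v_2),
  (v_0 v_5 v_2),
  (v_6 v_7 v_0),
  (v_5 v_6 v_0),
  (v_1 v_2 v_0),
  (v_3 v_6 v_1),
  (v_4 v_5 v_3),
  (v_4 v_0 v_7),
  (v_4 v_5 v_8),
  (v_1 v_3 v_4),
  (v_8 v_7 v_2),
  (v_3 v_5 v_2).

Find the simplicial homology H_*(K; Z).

H_0 = Z,  H_1 = Z^2,  H_2 = Z.

Fix the vertex order v_0 < v_1 < v_2 < v_3 < v_4 < v_5 < v_6 < v_7 < v_8 and write every simplex with vertices in increasing order. Then dim K = 2 and the simplices of K are:

  0-simplices (9): [v_0], [v_1], [v_2], [v_3], [v_4], [v_5], [v_6], [v_7], [v_8]
  1-simplices (27): (27 of them)
  2-simplices (18): (18 of them)

Hence C_0 ≅ Z^9, C_1 ≅ Z^27, C_2 ≅ Z^18.

Boundary ∂_1: C_1 → C_0 maps an edge to its endpoints' difference, ∂[p,q] = q − p. For instance
  ∂[v_1,v_8] = [v_8] − [v_1].
The 9×27 boundary matrix has rank 8 and Smith normal form diag(1,1,1,1,1,1,1,1).

∂_2: C_2 → C_1 sends each 2-simplex [p,q,r] to [q,r] − [p,r] + [p,q]. For instance
  ∂[v_4,v_5,v_8] = [v_5,v_8] − [v_4,v_8] + [v_4,v_5],
  ∂[v_1,v_2,v_8] = [v_2,v_8] − [v_1,v_8] + [v_1,v_2].
The 27×18 boundary matrix has rank 17 and Smith normal form diag(1,1,1,1,1,1,1,1,1,1,1,1,1,1,1,1,1).

From H_k ≅ ker(∂_k) / im(∂_{k+1}) we obtain:

  H_0: rank C_0 − rank ∂_1 = 9 − 8 = 1, and the invariant factors of ∂_1 are all 1, so H_0 ≅ Z.
  H_1: rank ker ∂_1 − rank ∂_2 = (27 − 8) − 17 = 2, and the invariant factors of ∂_2 are all 1, so H_1 ≅ Z^2.
  H_2: rank ker ∂_2 − rank ∂_3 = (18 − 17) − 0 = 1, and there is no ∂_3, so H_2 ≅ Z.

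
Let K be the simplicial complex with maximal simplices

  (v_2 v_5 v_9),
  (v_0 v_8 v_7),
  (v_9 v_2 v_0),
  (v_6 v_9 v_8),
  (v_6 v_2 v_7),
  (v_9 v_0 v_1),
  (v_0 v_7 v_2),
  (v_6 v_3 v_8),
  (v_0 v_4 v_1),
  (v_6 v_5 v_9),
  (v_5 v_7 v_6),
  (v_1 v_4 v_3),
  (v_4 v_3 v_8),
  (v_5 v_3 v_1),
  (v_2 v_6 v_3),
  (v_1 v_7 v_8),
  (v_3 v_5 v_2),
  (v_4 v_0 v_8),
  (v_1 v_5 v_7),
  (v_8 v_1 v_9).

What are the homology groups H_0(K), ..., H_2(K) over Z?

H_0 ≅ Z,  H_1 ≅ Z × Z/2,  H_2 = 0.

Take the total order v_0 < v_1 < v_2 < v_3 < v_4 < v_5 < v_6 < v_7 < v_8 < v_9 on the vertex set. Then K (dimension 2) consists of the simplices:

  0-simplices (10): [v_0], [v_1], [v_2], [v_3], [v_4], [v_5], [v_6], [v_7], [v_8], [v_9]
  1-simplices (30): (30 of them)
  2-simplices (20): (20 of them)

Hence C_0 ≅ Z^10, C_1 ≅ Z^30, C_2 ≅ Z^20.

Boundary ∂_1: C_1 → C_0 sends each edge [p,q] (with p < q) to q − p.
As a 10×30 matrix over Z this has rank 9, with invariant factors (1,1,1,1,1,1,1,1,1).

The boundary map ∂_2: C_2 → C_1 acts by ∂[p,q,r] = [q,r] − [p,r] + [p,q]. For instance
  ∂[v_0,v_7,v_8] = [v_7,v_8] − [v_0,v_8] + [v_0,v_7],
  ∂[v_1,v_3,v_5] = [v_3,v_5] − [v_1,v_5] + [v_1,v_3].
The resulting 30×20 matrix has rank 20, and its Smith normal form has invariant factors (1,1,1,1,1,1,1,1,1,1,1,1,1,1,1,1,1,1,1,2).

Reading off H_k = ker ∂_k / im ∂_{k+1}:

  H_0: rank C_0 − rank ∂_1 = 10 − 9 = 1, and the invariant factors of ∂_1 are all 1, so H_0 ≅ Z.
  H_1: rank ker ∂_1 − rank ∂_2 = (30 − 9) − 20 = 1, and ∂_2 has invariant factor 2 > 1, so H_1 ≅ Z × Z/2.
  H_2: rank ker ∂_2 − rank ∂_3 = (20 − 20) − 0 = 0, and there is no ∂_3, so H_2 ≅ 0.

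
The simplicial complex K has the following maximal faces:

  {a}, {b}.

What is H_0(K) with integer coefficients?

H_0 = Z^2.

Fix the vertex order a < b and write every simplex with vertices in increasing order. Then dim K = 0 and the simplices of K are:

  0-simplices (2): a, b

giving chain groups C_0 ≅ Z^2.

Now H_k = ker ∂_k / im ∂_{k+1}, so:

  H_0: rank C_0 − rank ∂_1 = 2 − 0 = 2, and there is no ∂_1, so H_0 = Z^2.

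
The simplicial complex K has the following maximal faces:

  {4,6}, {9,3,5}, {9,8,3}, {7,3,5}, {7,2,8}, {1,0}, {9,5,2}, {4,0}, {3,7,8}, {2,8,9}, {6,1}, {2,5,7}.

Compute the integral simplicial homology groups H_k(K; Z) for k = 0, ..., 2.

H_0 = Z^2,  H_1 = Z,  H_2 = Z.

We work with the vertex ordering 0 < 1 < 2 < 3 < 4 < 5 < 6 < 7 < 8 < 9. The simplices of K, each written with vertices in increasing order, are:

  0-simplices (10): [0], [1], [2], [3], [4], [5], [6], [7], [8], [9]
  1-simplices (16): [0,1], [0,4], [1,6], [2,5], [2,7], [2,8], [2,9], [3,5], [3,7], [3,8], [3,9], [4,6], [5,7], [5,9], [7,8], [8,9]
  2-simplices (8): [2,5,7], [2,5,9], [2,7,8], [2,8,9], [3,5,7], [3,5,9], [3,7,8], [3,8,9]

Hence C_0 ≅ Z^10, C_1 ≅ Z^16, C_2 ≅ Z^8.

Boundary ∂_1: C_1 → C_0 sends each edge [p,q] (with p < q) to q − p.
This gives a 10×16 integer matrix of rank 8; reducing to Smith normal form yields diagonal entries (1,1,1,1,1,1,1,1).

The boundary map ∂_2: C_2 → C_1 maps a triangle to the signed sum of its edges. For instance
  ∂[2,5,9] = [5,9] − [2,9] + [2,5],
  ∂[3,5,9] = [5,9] − [3,9] + [3,5].
The 16×8 boundary matrix has rank 7 and Smith normal form diag(1,1,1,1,1,1,1).

Computing H_k = (kernel of ∂_k) / (image of ∂_{k+1}):

  H_0: rank C_0 − rank ∂_1 = 10 − 8 = 2, and the invariant factors of ∂_1 are all 1, so H_0 = Z^2.
  H_1: rank ker ∂_1 − rank ∂_2 = (16 − 8) − 7 = 1, and the invariant factors of ∂_2 are all 1, so H_1 = Z.
  H_2: rank ker ∂_2 − rank ∂_3 = (8 − 7) − 0 = 1, and there is no ∂_3, so H_2 = Z.

As a check, the Euler characteristic is 10 − 16 + 8 = 2, which agrees with 2 − 1 + 1 = 2.
(K is a triangulation of the disjoint union of the 2-sphere S^2 and the circle S^1.)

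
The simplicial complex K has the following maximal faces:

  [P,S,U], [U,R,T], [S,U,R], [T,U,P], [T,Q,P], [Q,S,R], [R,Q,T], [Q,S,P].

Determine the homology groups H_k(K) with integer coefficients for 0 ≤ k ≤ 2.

Take the total order P < Q < R < S < T < U on the vertex set. Then K (dimension 2) consists of the simplices:

  0-simplices (6): P, Q, R, S, T, U
  1-simplices (12): PQ, PS, PT, PU, QR, QS, QT, RS, RT, RU, SU, TU
  2-simplices (8): PQS, PQT, PSU, PTU, QRS, QRT, RSU, RTU

giving chain groups C_0 ≅ Z^6, C_1 ≅ Z^12, C_2 ≅ Z^8.

The boundary map ∂_1: C_1 → C_0 is given by ∂[p,q] = [q] − [p]. For instance
  ∂QS = S − Q.
As a 6×12 matrix over Z this has rank 5, with invariant factors (1,1,1,1,1).

∂_2: C_2 → C_1 sends each 2-simplex [p,q,r] to [q,r] − [p,r] + [p,q]. For instance
  ∂QRS = RS − QS + QR,
  ∂PQS = QS − PS + PQ.
The 12×8 boundary matrix has rank 7 and Smith normal form diag(1,1,1,1,1,1,1).

From H_k ≅ ker(∂_k) / im(∂_{k+1}) we obtain:

  H_0: rank C_0 − rank ∂_1 = 6 − 5 = 1, and the invariant factors of ∂_1 are all 1, so H_0 = Z.
  H_1: rank ker ∂_1 − rank ∂_2 = (12 − 5) − 7 = 0, and the invariant factors of ∂_2 are all 1, so H_1 = 0.
  H_2: rank ker ∂_2 − rank ∂_3 = (8 − 7) − 0 = 1, and there is no ∂_3, so H_2 = Z.

H_0 ≅ Z,  H_1 = 0,  H_2 ≅ Z.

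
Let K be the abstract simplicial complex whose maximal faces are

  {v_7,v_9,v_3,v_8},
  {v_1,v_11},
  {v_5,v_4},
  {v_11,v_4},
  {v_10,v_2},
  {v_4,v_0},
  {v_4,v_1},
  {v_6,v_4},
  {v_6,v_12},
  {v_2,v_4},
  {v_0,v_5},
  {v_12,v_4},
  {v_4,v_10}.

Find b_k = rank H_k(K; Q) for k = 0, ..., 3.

Order the vertices as v_0 < v_1 < v_2 < v_3 < v_4 < v_5 < v_6 < v_7 < v_8 < v_9 < v_10 < v_11 < v_12. Listing each simplex with vertices in this order, K has dimension 3 with simplices:

  0-simplices (13): [v_0], [v_1], [v_2], [v_3], [v_4], [v_5], [v_6], [v_7], [v_8], [v_9], [v_10], [v_11], [v_12]
  1-simplices (18): (18 of them)
  2-simplices (4): [v_3,v_7,v_8], [v_3,v_7,v_9], [v_3,v_8,v_9], [v_7,v_8,v_9]
  3-simplices (1): [v_3,v_7,v_8,v_9]

so the chain groups are C_0 ≅ Z^13, C_1 ≅ Z^18, C_2 ≅ Z^4, C_3 ≅ Z^1.

∂_1: C_1 → C_0 sends each edge [p,q] (with p < q) to q − p. For instance
  ∂[v_4,v_5] = [v_5] − [v_4].
As a 13×18 matrix over Z this has rank 11, with invariant factors (1,1,1,1,1,1,1,1,1,1,1).

∂_2: C_2 → C_1 sends each 2-simplex [p,q,r] to [q,r] − [p,r] + [p,q]. For instance
  ∂[v_7,v_8,v_9] = [v_8,v_9] − [v_7,v_9] + [v_7,v_8],
  ∂[v_3,v_7,v_9] = [v_7,v_9] − [v_3,v_9] + [v_3,v_7].
As a 18×4 matrix over Z this has rank 3, with invariant factors (1,1,1).

∂_3: C_3 → C_2 sends each 3-simplex σ to the alternating sum Σ_i (−1)^i (σ with its i-th vertex removed). For instance
  ∂[v_3,v_7,v_8,v_9] = [v_7,v_8,v_9] − [v_3,v_8,v_9] + [v_3,v_7,v_9] − [v_3,v_7,v_8].
The resulting 4×1 matrix has rank 1, and its Smith normal form has invariant factors (1).

From H_k ≅ ker(∂_k) / im(∂_{k+1}) we obtain:

  H_0: rank C_0 − rank ∂_1 = 13 − 11 = 2, and the invariant factors of ∂_1 are all 1, so H_0 ≅ Z^2.
  H_1: rank ker ∂_1 − rank ∂_2 = (18 − 11) − 3 = 4, and the invariant factors of ∂_2 are all 1, so H_1 ≅ Z^4.
  H_2: rank ker ∂_2 − rank ∂_3 = (4 − 3) − 1 = 0, and the invariant factors of ∂_3 are all 1, so H_2 ≅ 0.
  H_3: rank ker ∂_3 − rank ∂_4 = (1 − 1) − 0 = 0, and there is no ∂_4, so H_3 ≅ 0.

As a check, the Euler characteristic is 13 − 18 + 4 − 1 = -2, which agrees with 2 − 4 + 0 − 0 = -2.

Hence the Betti numbers are b_0 = 2, b_1 = 4, b_2 = 0, b_3 = 0.

b_0 = 2, b_1 = 4, b_2 = 0, b_3 = 0.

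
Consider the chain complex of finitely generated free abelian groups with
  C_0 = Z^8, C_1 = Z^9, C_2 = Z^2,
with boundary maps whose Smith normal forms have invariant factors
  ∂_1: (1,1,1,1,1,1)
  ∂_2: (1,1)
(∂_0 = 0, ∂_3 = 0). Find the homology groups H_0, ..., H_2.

H_0: b_0 = 8 − 0 − 6 = 2; torsion from ∂_1 factors > 1: none. So H_0 ≅ Z^2.
H_1: b_1 = 9 − 6 − 2 = 1; torsion from ∂_2 factors > 1: none. So H_1 ≅ Z.
H_2: b_2 = 2 − 2 − 0 = 0; torsion from ∂_3 factors > 1: none. So H_2 ≅ 0.

H_0 ≅ Z^2,  H_1 ≅ Z,  H_2 = 0.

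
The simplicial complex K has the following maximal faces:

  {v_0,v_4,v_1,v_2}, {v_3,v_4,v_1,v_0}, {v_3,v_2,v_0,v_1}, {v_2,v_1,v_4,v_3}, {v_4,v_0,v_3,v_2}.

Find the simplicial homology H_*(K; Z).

H_0 ≅ Z,  H_1 = 0,  H_2 = 0,  H_3 ≅ Z.

K has 5 vertices, 10 edges, 10 triangles, 5 3-simplices.
rank ∂_0 = 0, rank ∂_1 = 4 ⇒ b_0 = 5 − 0 − 4 = 1; all invariant factors of ∂_1 are 1 so no torsion. So H_0 = Z.
rank ∂_1 = 4, rank ∂_2 = 6 ⇒ b_1 = 10 − 4 − 6 = 0; all invariant factors of ∂_2 are 1 so no torsion. So H_1 = 0.
rank ∂_2 = 6, rank ∂_3 = 4 ⇒ b_2 = 10 − 6 − 4 = 0; all invariant factors of ∂_3 are 1 so no torsion. So H_2 = 0.
rank ∂_3 = 4, rank ∂_4 = 0 ⇒ b_3 = 5 − 4 − 0 = 1. So H_3 = Z.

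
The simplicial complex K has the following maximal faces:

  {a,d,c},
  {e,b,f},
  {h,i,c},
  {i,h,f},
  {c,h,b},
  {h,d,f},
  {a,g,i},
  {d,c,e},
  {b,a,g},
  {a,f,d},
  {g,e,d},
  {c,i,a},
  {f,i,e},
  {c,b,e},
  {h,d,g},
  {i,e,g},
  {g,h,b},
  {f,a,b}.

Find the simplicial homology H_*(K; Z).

H_0 ≅ Z,  H_1 ≅ Z^2,  H_2 ≅ Z.

We work with the vertex ordering a < b < c < d < e < f < g < h < i. The simplices of K, each written with vertices in increasing order, are:

  0-simplices (9): a, b, c, d, e, f, g, h, i
  1-simplices (27): ab, ac, ad, af, ag, ai, bc, be, bf, bg, bh, cd, ce, ch, ci, de, df, dg, dh, ef, eg, ei, fh, fi, gh, gi, hi
  2-simplices (18): abf, abg, acd, aci, adf, agi, bce, bch, bef, bgh, cde, chi, deg, dfh, dgh, efi, egi, fhi

Hence C_0 ≅ Z^9, C_1 ≅ Z^27, C_2 ≅ Z^18.

Boundary ∂_1: C_1 → C_0 maps an edge to its endpoints' difference, ∂[p,q] = q − p.
The 9×27 boundary matrix has rank 8 and Smith normal form diag(1,1,1,1,1,1,1,1).

Boundary ∂_2: C_2 → C_1 sends each 2-simplex [p,q,r] to [q,r] − [p,r] + [p,q]. For instance
  ∂bch = ch − bh + bc,
  ∂fhi = hi − fi + fh.
The 27×18 boundary matrix has rank 17 and Smith normal form diag(1,1,1,1,1,1,1,1,1,1,1,1,1,1,1,1,1).

Computing H_k = (kernel of ∂_k) / (image of ∂_{k+1}):

  H_0: rank C_0 − rank ∂_1 = 9 − 8 = 1, and the invariant factors of ∂_1 are all 1, so H_0 = Z.
  H_1: rank ker ∂_1 − rank ∂_2 = (27 − 8) − 17 = 2, and the invariant factors of ∂_2 are all 1, so H_1 = Z^2.
  H_2: rank ker ∂_2 − rank ∂_3 = (18 − 17) − 0 = 1, and there is no ∂_3, so H_2 = Z.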